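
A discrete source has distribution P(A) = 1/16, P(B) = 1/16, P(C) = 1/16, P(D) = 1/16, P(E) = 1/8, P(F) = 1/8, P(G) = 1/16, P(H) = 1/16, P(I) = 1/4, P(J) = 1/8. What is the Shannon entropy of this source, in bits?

3.125 bits

Each probability is a power of 1/2, so log₂(1/p) is an integer.
H = Σ p·log₂(1/p) = 1/16·4 + 1/16·4 + 1/16·4 + 1/16·4 + 1/8·3 + 1/8·3 + 1/16·4 + 1/16·4 + 1/4·2 + 1/8·3 = 3.125 bits.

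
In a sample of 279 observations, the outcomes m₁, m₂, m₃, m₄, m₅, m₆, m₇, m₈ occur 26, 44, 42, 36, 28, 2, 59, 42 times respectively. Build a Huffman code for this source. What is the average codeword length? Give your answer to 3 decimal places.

2.889 bits/symbol

Probabilities are the counts divided by 279.
Repeatedly combine the two least-probable nodes; the expected code length is the sum of the merged weights.
merge 2/279 + 26/279 → 28/279
merge 28/279 + 28/279 → 56/279
merge 4/31 + 14/93 → 26/93
merge 14/93 + 44/279 → 86/279
merge 56/279 + 59/279 → 115/279
merge 26/93 + 86/279 → 164/279
merge 115/279 + 164/279 → 1
L = 28/279 + 56/279 + 26/93 + 86/279 + 115/279 + 164/279 + 1 = 26/9 ≈ 2.889 bits/symbol.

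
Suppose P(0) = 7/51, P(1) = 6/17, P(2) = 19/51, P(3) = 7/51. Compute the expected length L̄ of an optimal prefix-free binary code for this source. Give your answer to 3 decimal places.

Repeatedly combine the two least-probable nodes; the expected code length is the sum of the merged weights.
merge 7/51 + 7/51 → 14/51
merge 14/51 + 6/17 → 32/51
merge 19/51 + 32/51 → 1
L = 14/51 + 32/51 + 1 = 97/51 ≈ 1.902 bits/symbol.

1.902 bits/symbol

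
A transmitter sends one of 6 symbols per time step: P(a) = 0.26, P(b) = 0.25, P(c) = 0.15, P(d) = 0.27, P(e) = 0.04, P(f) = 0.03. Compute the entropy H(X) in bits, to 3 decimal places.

H = −Σ pᵢ log₂ pᵢ.
−0.26·log₂(0.26) = 0.5053
−0.25·log₂(0.25) = 0.5000
−0.15·log₂(0.15) = 0.4105
−0.27·log₂(0.27) = 0.5100
−0.04·log₂(0.04) = 0.1858
−0.03·log₂(0.03) = 0.1518
Sum ≈ 2.2634 → 2.263 bits.

2.263 bits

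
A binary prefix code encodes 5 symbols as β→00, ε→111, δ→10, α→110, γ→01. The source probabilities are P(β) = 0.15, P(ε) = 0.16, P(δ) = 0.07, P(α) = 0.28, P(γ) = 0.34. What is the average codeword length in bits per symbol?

L̄ = Σ pᵢ·ℓᵢ = 0.15·2 + 0.16·3 + 0.07·2 + 0.28·3 + 0.34·2 = 2.44 bits/symbol.

2.44 bits/symbol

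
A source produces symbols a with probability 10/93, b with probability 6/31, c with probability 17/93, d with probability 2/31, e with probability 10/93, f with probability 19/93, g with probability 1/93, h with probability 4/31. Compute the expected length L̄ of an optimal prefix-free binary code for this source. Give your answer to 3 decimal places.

2.860 bits/symbol

Repeatedly combine the two least-probable nodes; the expected code length is the sum of the merged weights.
merge 1/93 + 2/31 → 7/93
merge 7/93 + 10/93 → 17/93
merge 10/93 + 4/31 → 22/93
merge 17/93 + 17/93 → 34/93
merge 6/31 + 19/93 → 37/93
merge 22/93 + 34/93 → 56/93
merge 37/93 + 56/93 → 1
L = 7/93 + 17/93 + 22/93 + 34/93 + 37/93 + 56/93 + 1 = 266/93 ≈ 2.860 bits/symbol.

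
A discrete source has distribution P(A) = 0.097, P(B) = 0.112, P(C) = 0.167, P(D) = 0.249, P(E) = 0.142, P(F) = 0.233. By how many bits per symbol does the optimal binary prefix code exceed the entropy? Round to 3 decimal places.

0.018 bits

Entropy H = −Σ p log₂ p ≈ 2.5004 bits.
Huffman merges: 97/1000+14/125→209/1000; 71/500+167/1000→309/1000; 209/1000+233/1000→221/500; 249/1000+309/1000→279/500; 221/500+279/500→1. L = 1259/500 ≈ 2.5180.
L − H = 2.5180 − 2.5004 = 0.018 bits.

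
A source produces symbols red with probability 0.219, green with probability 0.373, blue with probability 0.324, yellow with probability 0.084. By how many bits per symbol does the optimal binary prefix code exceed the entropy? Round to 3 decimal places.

0.093 bits

Entropy H = −Σ p log₂ p ≈ 1.8375 bits.
Huffman merges: 21/250+219/1000→303/1000; 303/1000+81/250→627/1000; 373/1000+627/1000→1. L = 193/100 ≈ 1.9300.
L − H = 1.9300 − 1.8375 = 0.093 bits.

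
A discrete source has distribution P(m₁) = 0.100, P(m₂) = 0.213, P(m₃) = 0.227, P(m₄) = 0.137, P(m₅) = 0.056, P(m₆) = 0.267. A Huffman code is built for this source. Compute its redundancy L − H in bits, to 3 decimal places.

0.022 bits

Entropy H = −Σ p log₂ p ≈ 2.4274 bits.
Huffman merges: 7/125+1/10→39/250; 137/1000+39/250→293/1000; 213/1000+227/1000→11/25; 267/1000+293/1000→14/25; 11/25+14/25→1. L = 2449/1000 ≈ 2.4490.
L − H = 2.4490 − 2.4274 = 0.022 bits.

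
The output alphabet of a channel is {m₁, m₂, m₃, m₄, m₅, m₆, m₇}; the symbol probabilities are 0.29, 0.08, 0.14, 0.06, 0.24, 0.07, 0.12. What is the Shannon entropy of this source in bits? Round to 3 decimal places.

H = −Σ pᵢ log₂ pᵢ.
−0.29·log₂(0.29) = 0.5179
−0.08·log₂(0.08) = 0.2915
−0.14·log₂(0.14) = 0.3971
−0.06·log₂(0.06) = 0.2435
−0.24·log₂(0.24) = 0.4941
−0.07·log₂(0.07) = 0.2686
−0.12·log₂(0.12) = 0.3671
Sum ≈ 2.5798 → 2.580 bits.

2.580 bits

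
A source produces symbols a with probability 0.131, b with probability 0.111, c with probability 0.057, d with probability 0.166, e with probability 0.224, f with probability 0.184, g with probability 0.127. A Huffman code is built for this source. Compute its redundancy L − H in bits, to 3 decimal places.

Entropy H = −Σ p log₂ p ≈ 2.7127 bits.
Huffman merges: 57/1000+111/1000→21/125; 127/1000+131/1000→129/500; 83/500+21/125→167/500; 23/125+28/125→51/125; 129/500+167/500→74/125; 51/125+74/125→1. L = 69/25 ≈ 2.7600.
L − H = 2.7600 − 2.7127 = 0.047 bits.

0.047 bits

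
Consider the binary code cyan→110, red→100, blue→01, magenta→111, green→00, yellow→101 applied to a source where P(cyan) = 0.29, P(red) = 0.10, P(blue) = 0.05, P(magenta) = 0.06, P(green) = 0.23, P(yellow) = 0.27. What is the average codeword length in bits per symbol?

L̄ = Σ pᵢ·ℓᵢ = 0.29·3 + 0.10·3 + 0.05·2 + 0.06·3 + 0.23·2 + 0.27·3 = 2.72 bits/symbol.

2.72 bits/symbol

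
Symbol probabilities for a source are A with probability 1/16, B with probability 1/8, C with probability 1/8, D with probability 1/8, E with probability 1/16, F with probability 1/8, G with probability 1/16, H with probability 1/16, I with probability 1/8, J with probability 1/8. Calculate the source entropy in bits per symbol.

Each probability is a power of 1/2, so log₂(1/p) is an integer.
H = Σ p·log₂(1/p) = 1/16·4 + 1/8·3 + 1/8·3 + 1/8·3 + 1/16·4 + 1/8·3 + 1/16·4 + 1/16·4 + 1/8·3 + 1/8·3 = 3.25 bits.

3.25 bits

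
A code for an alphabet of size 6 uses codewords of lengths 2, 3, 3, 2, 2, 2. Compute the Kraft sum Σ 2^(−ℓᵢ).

1.25

With common denominator 2^3 = 8: Σ 2^(−ℓᵢ) = 2/8 + 1/8 + 1/8 + 2/8 + 2/8 + 2/8 = 10/8 = 1.25.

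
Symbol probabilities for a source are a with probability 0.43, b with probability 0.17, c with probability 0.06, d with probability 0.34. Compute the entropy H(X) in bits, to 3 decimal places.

H = −Σ pᵢ log₂ pᵢ.
−0.43·log₂(0.43) = 0.5236
−0.17·log₂(0.17) = 0.4346
−0.06·log₂(0.06) = 0.2435
−0.34·log₂(0.34) = 0.5292
Sum ≈ 1.7309 → 1.731 bits.

1.731 bits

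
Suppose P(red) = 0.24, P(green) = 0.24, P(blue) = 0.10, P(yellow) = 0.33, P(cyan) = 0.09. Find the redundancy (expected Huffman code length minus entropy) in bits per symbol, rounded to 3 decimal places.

0.029 bits

Entropy H = −Σ p log₂ p ≈ 2.1609 bits.
Huffman merges: 9/100+1/10→19/100; 19/100+6/25→43/100; 6/25+33/100→57/100; 43/100+57/100→1. L = 219/100 ≈ 2.1900.
L − H = 2.1900 − 2.1609 = 0.029 bits.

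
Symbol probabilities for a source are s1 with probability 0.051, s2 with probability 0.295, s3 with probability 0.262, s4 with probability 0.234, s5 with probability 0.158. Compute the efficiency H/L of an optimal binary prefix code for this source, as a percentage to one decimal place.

97.6%

Entropy H = −Σ p log₂ p ≈ 2.1557 bits.
Huffman merges: 51/1000+79/500→209/1000; 209/1000+117/500→443/1000; 131/500+59/200→557/1000; 443/1000+557/1000→1. L = 2209/1000 ≈ 2.2090.
Efficiency = H/L = 2.1557/2.2090 = 97.6%.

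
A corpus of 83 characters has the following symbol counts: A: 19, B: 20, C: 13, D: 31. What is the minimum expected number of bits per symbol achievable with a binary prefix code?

Probabilities are the counts divided by 83.
Repeatedly combine the two least-probable nodes; the expected code length is the sum of the merged weights.
merge 13/83 + 19/83 → 32/83
merge 20/83 + 31/83 → 51/83
merge 32/83 + 51/83 → 1
L = 32/83 + 51/83 + 1 = 2 bits/symbol.

2 bits/symbol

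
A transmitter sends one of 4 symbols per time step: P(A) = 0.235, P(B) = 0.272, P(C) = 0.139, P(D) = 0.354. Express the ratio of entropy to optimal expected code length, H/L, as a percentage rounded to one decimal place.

Entropy H = −Σ p log₂ p ≈ 1.9279 bits.
Huffman merges: 139/1000+47/200→187/500; 34/125+177/500→313/500; 187/500+313/500→1. L = 2 ≈ 2.0000.
Efficiency = H/L = 1.9279/2.0000 = 96.4%.

96.4%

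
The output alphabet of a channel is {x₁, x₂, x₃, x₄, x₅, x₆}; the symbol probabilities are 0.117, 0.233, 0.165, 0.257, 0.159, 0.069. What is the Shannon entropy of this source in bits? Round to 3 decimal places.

2.472 bits

H = −Σ pᵢ log₂ pᵢ.
−0.117·log₂(0.117) = 0.3622
−0.233·log₂(0.233) = 0.4897
−0.165·log₂(0.165) = 0.4289
−0.257·log₂(0.257) = 0.5038
−0.159·log₂(0.159) = 0.4218
−0.069·log₂(0.069) = 0.2662
Sum ≈ 2.4725 → 2.472 bits.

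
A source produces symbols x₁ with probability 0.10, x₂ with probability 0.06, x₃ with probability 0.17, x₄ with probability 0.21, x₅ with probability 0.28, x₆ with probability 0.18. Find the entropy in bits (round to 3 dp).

H = −Σ pᵢ log₂ pᵢ.
−0.10·log₂(0.10) = 0.3322
−0.06·log₂(0.06) = 0.2435
−0.17·log₂(0.17) = 0.4346
−0.21·log₂(0.21) = 0.4728
−0.28·log₂(0.28) = 0.5142
−0.18·log₂(0.18) = 0.4453
Sum ≈ 2.4427 → 2.443 bits.

2.443 bits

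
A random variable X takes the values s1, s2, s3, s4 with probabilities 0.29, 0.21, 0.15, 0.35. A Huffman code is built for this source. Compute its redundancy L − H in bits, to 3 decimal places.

0.069 bits

Entropy H = −Σ p log₂ p ≈ 1.9314 bits.
Huffman merges: 3/20+21/100→9/25; 29/100+7/20→16/25; 9/25+16/25→1. L = 2 ≈ 2.0000.
L − H = 2.0000 − 1.9314 = 0.069 bits.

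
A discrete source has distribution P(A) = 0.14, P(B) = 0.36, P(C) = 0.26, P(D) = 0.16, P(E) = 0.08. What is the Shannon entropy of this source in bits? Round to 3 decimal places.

2.148 bits

H = −Σ pᵢ log₂ pᵢ.
−0.14·log₂(0.14) = 0.3971
−0.36·log₂(0.36) = 0.5306
−0.26·log₂(0.26) = 0.5053
−0.16·log₂(0.16) = 0.4230
−0.08·log₂(0.08) = 0.2915
Sum ≈ 2.1475 → 2.148 bits.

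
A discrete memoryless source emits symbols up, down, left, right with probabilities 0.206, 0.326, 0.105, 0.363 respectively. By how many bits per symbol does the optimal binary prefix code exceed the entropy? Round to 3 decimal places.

Entropy H = −Σ p log₂ p ≈ 1.8688 bits.
Huffman merges: 21/200+103/500→311/1000; 311/1000+163/500→637/1000; 363/1000+637/1000→1. L = 487/250 ≈ 1.9480.
L − H = 1.9480 − 1.8688 = 0.079 bits.

0.079 bits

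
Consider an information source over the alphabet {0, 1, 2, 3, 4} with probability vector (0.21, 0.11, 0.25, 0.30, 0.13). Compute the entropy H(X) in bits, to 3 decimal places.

2.227 bits

H = −Σ pᵢ log₂ pᵢ.
−0.21·log₂(0.21) = 0.4728
−0.11·log₂(0.11) = 0.3503
−0.25·log₂(0.25) = 0.5000
−0.30·log₂(0.30) = 0.5211
−0.13·log₂(0.13) = 0.3826
Sum ≈ 2.2268 → 2.227 bits.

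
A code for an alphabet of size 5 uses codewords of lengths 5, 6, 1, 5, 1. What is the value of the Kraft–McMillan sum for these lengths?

1.078125

With common denominator 2^6 = 64: Σ 2^(−ℓᵢ) = 2/64 + 1/64 + 32/64 + 2/64 + 32/64 = 69/64 = 1.078125.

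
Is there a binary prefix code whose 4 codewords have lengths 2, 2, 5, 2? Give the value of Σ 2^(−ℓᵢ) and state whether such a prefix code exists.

0.78125; yes

With common denominator 2^5 = 32: Σ 2^(−ℓᵢ) = 8/32 + 8/32 + 1/32 + 8/32 = 25/32 = 0.78125.
Kraft's inequality requires Σ ≤ 1; here Σ = 0.78125 ≤ 1, so such a prefix code exists.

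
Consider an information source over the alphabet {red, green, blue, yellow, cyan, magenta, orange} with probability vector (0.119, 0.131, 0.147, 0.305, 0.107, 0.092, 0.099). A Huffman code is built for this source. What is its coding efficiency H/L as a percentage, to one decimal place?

99.1%

Entropy H = −Σ p log₂ p ≈ 2.6707 bits.
Huffman merges: 23/250+99/1000→191/1000; 107/1000+119/1000→113/500; 131/1000+147/1000→139/500; 191/1000+113/500→417/1000; 139/500+61/200→583/1000; 417/1000+583/1000→1. L = 539/200 ≈ 2.6950.
Efficiency = H/L = 2.6707/2.6950 = 99.1%.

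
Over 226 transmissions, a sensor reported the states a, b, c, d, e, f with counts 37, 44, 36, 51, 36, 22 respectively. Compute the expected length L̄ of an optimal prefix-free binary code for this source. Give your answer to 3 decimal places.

Probabilities are the counts divided by 226.
Repeatedly combine the two least-probable nodes; the expected code length is the sum of the merged weights.
merge 11/113 + 18/113 → 29/113
merge 18/113 + 37/226 → 73/226
merge 22/113 + 51/226 → 95/226
merge 29/113 + 73/226 → 131/226
merge 95/226 + 131/226 → 1
L = 29/113 + 73/226 + 95/226 + 131/226 + 1 = 583/226 ≈ 2.580 bits/symbol.

2.580 bits/symbol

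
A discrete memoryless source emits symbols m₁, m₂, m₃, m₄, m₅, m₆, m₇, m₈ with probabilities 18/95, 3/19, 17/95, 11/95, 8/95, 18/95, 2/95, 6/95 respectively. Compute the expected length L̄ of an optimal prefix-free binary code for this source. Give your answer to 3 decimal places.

2.874 bits/symbol

Repeatedly combine the two least-probable nodes; the expected code length is the sum of the merged weights.
merge 2/95 + 6/95 → 8/95
merge 8/95 + 8/95 → 16/95
merge 11/95 + 3/19 → 26/95
merge 16/95 + 17/95 → 33/95
merge 18/95 + 18/95 → 36/95
merge 26/95 + 33/95 → 59/95
merge 36/95 + 59/95 → 1
L = 8/95 + 16/95 + 26/95 + 33/95 + 36/95 + 59/95 + 1 = 273/95 ≈ 2.874 bits/symbol.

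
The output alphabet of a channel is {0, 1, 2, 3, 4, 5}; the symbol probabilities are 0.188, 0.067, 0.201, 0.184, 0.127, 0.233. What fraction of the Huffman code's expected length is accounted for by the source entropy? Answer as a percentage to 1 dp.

97.3%

Entropy H = −Σ p log₂ p ≈ 2.4970 bits.
Huffman merges: 67/1000+127/1000→97/500; 23/125+47/250→93/250; 97/500+201/1000→79/200; 233/1000+93/250→121/200; 79/200+121/200→1. L = 1283/500 ≈ 2.5660.
Efficiency = H/L = 2.4970/2.5660 = 97.3%.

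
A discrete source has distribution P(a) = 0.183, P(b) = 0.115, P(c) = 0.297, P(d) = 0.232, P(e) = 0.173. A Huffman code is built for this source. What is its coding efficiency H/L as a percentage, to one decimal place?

Entropy H = −Σ p log₂ p ≈ 2.2543 bits.
Huffman merges: 23/200+173/1000→36/125; 183/1000+29/125→83/200; 36/125+297/1000→117/200; 83/200+117/200→1. L = 286/125 ≈ 2.2880.
Efficiency = H/L = 2.2543/2.2880 = 98.5%.

98.5%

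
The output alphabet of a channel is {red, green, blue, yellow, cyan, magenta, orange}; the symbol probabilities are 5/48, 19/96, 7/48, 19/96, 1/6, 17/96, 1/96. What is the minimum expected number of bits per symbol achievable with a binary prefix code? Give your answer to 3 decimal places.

2.719 bits/symbol

Repeatedly combine the two least-probable nodes; the expected code length is the sum of the merged weights.
merge 1/96 + 5/48 → 11/96
merge 11/96 + 7/48 → 25/96
merge 1/6 + 17/96 → 11/32
merge 19/96 + 19/96 → 19/48
merge 25/96 + 11/32 → 29/48
merge 19/48 + 29/48 → 1
L = 11/96 + 25/96 + 11/32 + 19/48 + 29/48 + 1 = 87/32 ≈ 2.719 bits/symbol.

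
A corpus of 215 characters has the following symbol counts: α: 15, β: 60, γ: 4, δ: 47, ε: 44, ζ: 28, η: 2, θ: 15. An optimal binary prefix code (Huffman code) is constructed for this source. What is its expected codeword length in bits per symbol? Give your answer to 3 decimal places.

2.591 bits/symbol

Probabilities are the counts divided by 215.
Repeatedly combine the two least-probable nodes; the expected code length is the sum of the merged weights.
merge 2/215 + 4/215 → 6/215
merge 6/215 + 3/43 → 21/215
merge 3/43 + 21/215 → 36/215
merge 28/215 + 36/215 → 64/215
merge 44/215 + 47/215 → 91/215
merge 12/43 + 64/215 → 124/215
merge 91/215 + 124/215 → 1
L = 6/215 + 21/215 + 36/215 + 64/215 + 91/215 + 124/215 + 1 = 557/215 ≈ 2.591 bits/symbol.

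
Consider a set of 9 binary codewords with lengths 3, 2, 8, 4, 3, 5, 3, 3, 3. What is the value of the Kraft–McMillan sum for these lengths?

0.97265625

With common denominator 2^8 = 256: Σ 2^(−ℓᵢ) = 32/256 + 64/256 + 1/256 + 16/256 + 32/256 + 8/256 + 32/256 + 32/256 + 32/256 = 249/256 = 0.97265625.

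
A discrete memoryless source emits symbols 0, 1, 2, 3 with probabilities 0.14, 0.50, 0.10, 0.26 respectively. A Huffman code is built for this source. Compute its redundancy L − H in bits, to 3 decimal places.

0.005 bits

Entropy H = −Σ p log₂ p ≈ 1.7346 bits.
Huffman merges: 1/10+7/50→6/25; 6/25+13/50→1/2; 1/2+1/2→1. L = 87/50 ≈ 1.7400.
L − H = 1.7400 − 1.7346 = 0.005 bits.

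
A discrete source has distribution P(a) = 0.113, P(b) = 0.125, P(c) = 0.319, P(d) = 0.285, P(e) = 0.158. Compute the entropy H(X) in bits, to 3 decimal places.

H = −Σ pᵢ log₂ pᵢ.
−0.113·log₂(0.113) = 0.3555
−0.125·log₂(0.125) = 0.3750
−0.319·log₂(0.319) = 0.5258
−0.285·log₂(0.285) = 0.5161
−0.158·log₂(0.158) = 0.4206
Sum ≈ 2.1930 → 2.193 bits.

2.193 bits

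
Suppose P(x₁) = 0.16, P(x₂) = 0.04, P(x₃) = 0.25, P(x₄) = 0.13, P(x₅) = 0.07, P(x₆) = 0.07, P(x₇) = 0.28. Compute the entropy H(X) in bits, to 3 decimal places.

2.543 bits

H = −Σ pᵢ log₂ pᵢ.
−0.16·log₂(0.16) = 0.4230
−0.04·log₂(0.04) = 0.1858
−0.25·log₂(0.25) = 0.5000
−0.13·log₂(0.13) = 0.3826
−0.07·log₂(0.07) = 0.2686
−0.07·log₂(0.07) = 0.2686
−0.28·log₂(0.28) = 0.5142
Sum ≈ 2.5427 → 2.543 bits.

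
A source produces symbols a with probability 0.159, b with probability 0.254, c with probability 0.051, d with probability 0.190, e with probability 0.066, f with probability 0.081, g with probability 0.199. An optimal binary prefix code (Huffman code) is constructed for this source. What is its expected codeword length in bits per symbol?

Repeatedly combine the two least-probable nodes; the expected code length is the sum of the merged weights.
merge 51/1000 + 33/500 → 117/1000
merge 81/1000 + 117/1000 → 99/500
merge 159/1000 + 19/100 → 349/1000
merge 99/500 + 199/1000 → 397/1000
merge 127/500 + 349/1000 → 603/1000
merge 397/1000 + 603/1000 → 1
L = 117/1000 + 99/500 + 349/1000 + 397/1000 + 603/1000 + 1 = 333/125 = 2.664 bits/symbol.

2.664 bits/symbol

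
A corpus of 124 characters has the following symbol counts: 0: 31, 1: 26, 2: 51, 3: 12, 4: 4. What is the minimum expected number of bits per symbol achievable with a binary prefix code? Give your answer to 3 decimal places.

2.056 bits/symbol

Probabilities are the counts divided by 124.
Repeatedly combine the two least-probable nodes; the expected code length is the sum of the merged weights.
merge 1/31 + 3/31 → 4/31
merge 4/31 + 13/62 → 21/62
merge 1/4 + 21/62 → 73/124
merge 51/124 + 73/124 → 1
L = 4/31 + 21/62 + 73/124 + 1 = 255/124 ≈ 2.056 bits/symbol.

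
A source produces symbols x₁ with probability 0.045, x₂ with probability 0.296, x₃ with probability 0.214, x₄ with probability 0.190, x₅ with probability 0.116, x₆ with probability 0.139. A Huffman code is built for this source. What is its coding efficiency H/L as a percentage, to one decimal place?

97.9%

Entropy H = −Σ p log₂ p ≈ 2.4086 bits.
Huffman merges: 9/200+29/250→161/1000; 139/1000+161/1000→3/10; 19/100+107/500→101/250; 37/125+3/10→149/250; 101/250+149/250→1. L = 2461/1000 ≈ 2.4610.
Efficiency = H/L = 2.4086/2.4610 = 97.9%.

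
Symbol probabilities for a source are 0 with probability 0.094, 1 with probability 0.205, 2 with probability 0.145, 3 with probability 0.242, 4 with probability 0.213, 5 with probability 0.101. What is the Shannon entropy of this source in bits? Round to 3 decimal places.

H = −Σ pᵢ log₂ pᵢ.
−0.094·log₂(0.094) = 0.3207
−0.205·log₂(0.205) = 0.4687
−0.145·log₂(0.145) = 0.4040
−0.242·log₂(0.242) = 0.4954
−0.213·log₂(0.213) = 0.4752
−0.101·log₂(0.101) = 0.3341
Sum ≈ 2.4979 → 2.498 bits.

2.498 bits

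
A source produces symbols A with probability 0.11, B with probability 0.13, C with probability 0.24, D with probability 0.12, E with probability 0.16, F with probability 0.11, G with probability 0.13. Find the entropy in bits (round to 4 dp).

2.7501 bits

H = −Σ pᵢ log₂ pᵢ.
−0.11·log₂(0.11) = 0.3503
−0.13·log₂(0.13) = 0.3826
−0.24·log₂(0.24) = 0.4941
−0.12·log₂(0.12) = 0.3671
−0.16·log₂(0.16) = 0.4230
−0.11·log₂(0.11) = 0.3503
−0.13·log₂(0.13) = 0.3826
Sum ≈ 2.7501 → 2.7501 bits.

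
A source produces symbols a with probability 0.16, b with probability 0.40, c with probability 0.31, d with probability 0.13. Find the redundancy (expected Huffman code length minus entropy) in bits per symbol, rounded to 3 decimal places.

Entropy H = −Σ p log₂ p ≈ 1.8582 bits.
Huffman merges: 13/100+4/25→29/100; 29/100+31/100→3/5; 2/5+3/5→1. L = 189/100 ≈ 1.8900.
L − H = 1.8900 − 1.8582 = 0.032 bits.

0.032 bits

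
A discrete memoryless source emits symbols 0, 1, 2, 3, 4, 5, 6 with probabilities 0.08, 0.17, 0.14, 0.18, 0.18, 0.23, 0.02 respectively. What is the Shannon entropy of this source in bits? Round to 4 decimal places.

2.6144 bits

H = −Σ pᵢ log₂ pᵢ.
−0.08·log₂(0.08) = 0.2915
−0.17·log₂(0.17) = 0.4346
−0.14·log₂(0.14) = 0.3971
−0.18·log₂(0.18) = 0.4453
−0.18·log₂(0.18) = 0.4453
−0.23·log₂(0.23) = 0.4877
−0.02·log₂(0.02) = 0.1129
Sum ≈ 2.6144 → 2.6144 bits.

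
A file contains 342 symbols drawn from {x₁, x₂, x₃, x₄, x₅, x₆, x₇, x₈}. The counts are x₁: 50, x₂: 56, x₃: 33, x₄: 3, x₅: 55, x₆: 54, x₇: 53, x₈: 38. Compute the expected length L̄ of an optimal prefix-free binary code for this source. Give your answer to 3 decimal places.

Probabilities are the counts divided by 342.
Repeatedly combine the two least-probable nodes; the expected code length is the sum of the merged weights.
merge 1/114 + 11/114 → 2/19
merge 2/19 + 1/9 → 37/171
merge 25/171 + 53/342 → 103/342
merge 3/19 + 55/342 → 109/342
merge 28/171 + 37/171 → 65/171
merge 103/342 + 109/342 → 106/171
merge 65/171 + 106/171 → 1
L = 2/19 + 37/171 + 103/342 + 109/342 + 65/171 + 106/171 + 1 = 503/171 ≈ 2.942 bits/symbol.

2.942 bits/symbol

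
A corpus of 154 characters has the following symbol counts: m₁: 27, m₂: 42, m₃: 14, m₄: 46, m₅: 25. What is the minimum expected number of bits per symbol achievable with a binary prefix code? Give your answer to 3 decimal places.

2.253 bits/symbol

Probabilities are the counts divided by 154.
Repeatedly combine the two least-probable nodes; the expected code length is the sum of the merged weights.
merge 1/11 + 25/154 → 39/154
merge 27/154 + 39/154 → 3/7
merge 3/11 + 23/77 → 4/7
merge 3/7 + 4/7 → 1
L = 39/154 + 3/7 + 4/7 + 1 = 347/154 ≈ 2.253 bits/symbol.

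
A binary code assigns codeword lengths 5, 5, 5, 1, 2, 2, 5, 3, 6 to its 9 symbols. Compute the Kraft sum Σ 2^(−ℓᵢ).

With common denominator 2^6 = 64: Σ 2^(−ℓᵢ) = 2/64 + 2/64 + 2/64 + 32/64 + 16/64 + 16/64 + 2/64 + 8/64 + 1/64 = 81/64 = 1.265625.

1.265625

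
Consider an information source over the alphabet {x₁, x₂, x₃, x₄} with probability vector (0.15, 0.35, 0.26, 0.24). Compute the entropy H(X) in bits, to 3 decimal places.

H = −Σ pᵢ log₂ pᵢ.
−0.15·log₂(0.15) = 0.4105
−0.35·log₂(0.35) = 0.5301
−0.26·log₂(0.26) = 0.5053
−0.24·log₂(0.24) = 0.4941
Sum ≈ 1.9401 → 1.940 bits.

1.940 bits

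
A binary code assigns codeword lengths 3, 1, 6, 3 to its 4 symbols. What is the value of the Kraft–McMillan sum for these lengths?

0.765625

With common denominator 2^6 = 64: Σ 2^(−ℓᵢ) = 8/64 + 32/64 + 1/64 + 8/64 = 49/64 = 0.765625.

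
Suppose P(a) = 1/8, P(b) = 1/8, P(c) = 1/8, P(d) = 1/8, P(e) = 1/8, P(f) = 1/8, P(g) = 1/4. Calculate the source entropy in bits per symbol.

2.75 bits

Each probability is a power of 1/2, so log₂(1/p) is an integer.
H = Σ p·log₂(1/p) = 1/8·3 + 1/8·3 + 1/8·3 + 1/8·3 + 1/8·3 + 1/8·3 + 1/4·2 = 2.75 bits.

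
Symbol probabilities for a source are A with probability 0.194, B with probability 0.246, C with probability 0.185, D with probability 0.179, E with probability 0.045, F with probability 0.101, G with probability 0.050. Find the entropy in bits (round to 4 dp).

2.6028 bits

H = −Σ pᵢ log₂ pᵢ.
−0.194·log₂(0.194) = 0.4590
−0.246·log₂(0.246) = 0.4977
−0.185·log₂(0.185) = 0.4504
−0.179·log₂(0.179) = 0.4443
−0.045·log₂(0.045) = 0.2013
−0.101·log₂(0.101) = 0.3341
−0.050·log₂(0.050) = 0.2161
Sum ≈ 2.6028 → 2.6028 bits.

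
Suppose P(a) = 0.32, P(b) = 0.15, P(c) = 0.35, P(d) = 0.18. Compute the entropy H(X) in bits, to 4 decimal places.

1.9120 bits

H = −Σ pᵢ log₂ pᵢ.
−0.32·log₂(0.32) = 0.5260
−0.15·log₂(0.15) = 0.4105
−0.35·log₂(0.35) = 0.5301
−0.18·log₂(0.18) = 0.4453
Sum ≈ 1.9120 → 1.9120 bits.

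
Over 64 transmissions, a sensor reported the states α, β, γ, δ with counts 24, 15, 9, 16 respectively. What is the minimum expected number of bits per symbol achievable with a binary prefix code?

2 bits/symbol

Probabilities are the counts divided by 64.
Repeatedly combine the two least-probable nodes; the expected code length is the sum of the merged weights.
merge 9/64 + 15/64 → 3/8
merge 1/4 + 3/8 → 5/8
merge 3/8 + 5/8 → 1
L = 3/8 + 5/8 + 1 = 2 bits/symbol.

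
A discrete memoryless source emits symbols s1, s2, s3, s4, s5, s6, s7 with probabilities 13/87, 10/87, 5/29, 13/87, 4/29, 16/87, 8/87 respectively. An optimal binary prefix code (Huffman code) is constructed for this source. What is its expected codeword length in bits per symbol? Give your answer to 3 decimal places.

2.816 bits/symbol

Repeatedly combine the two least-probable nodes; the expected code length is the sum of the merged weights.
merge 8/87 + 10/87 → 6/29
merge 4/29 + 13/87 → 25/87
merge 13/87 + 5/29 → 28/87
merge 16/87 + 6/29 → 34/87
merge 25/87 + 28/87 → 53/87
merge 34/87 + 53/87 → 1
L = 6/29 + 25/87 + 28/87 + 34/87 + 53/87 + 1 = 245/87 ≈ 2.816 bits/symbol.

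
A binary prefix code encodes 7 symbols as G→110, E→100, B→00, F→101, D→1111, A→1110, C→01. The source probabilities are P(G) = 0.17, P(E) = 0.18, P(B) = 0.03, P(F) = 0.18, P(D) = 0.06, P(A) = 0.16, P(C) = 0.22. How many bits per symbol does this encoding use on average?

L̄ = Σ pᵢ·ℓᵢ = 0.17·3 + 0.18·3 + 0.03·2 + 0.18·3 + 0.06·4 + 0.16·4 + 0.22·2 = 2.97 bits/symbol.

2.97 bits/symbol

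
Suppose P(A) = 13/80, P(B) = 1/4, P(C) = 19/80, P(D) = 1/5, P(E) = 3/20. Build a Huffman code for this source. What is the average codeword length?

2.3125 bits/symbol

Repeatedly combine the two least-probable nodes; the expected code length is the sum of the merged weights.
merge 3/20 + 13/80 → 5/16
merge 1/5 + 19/80 → 7/16
merge 1/4 + 5/16 → 9/16
merge 7/16 + 9/16 → 1
L = 5/16 + 7/16 + 9/16 + 1 = 37/16 = 2.3125 bits/symbol.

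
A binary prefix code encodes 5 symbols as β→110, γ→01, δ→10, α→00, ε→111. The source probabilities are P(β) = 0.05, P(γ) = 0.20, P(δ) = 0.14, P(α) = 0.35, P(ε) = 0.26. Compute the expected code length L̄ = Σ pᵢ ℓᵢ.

L̄ = Σ pᵢ·ℓᵢ = 0.05·3 + 0.20·2 + 0.14·2 + 0.35·2 + 0.26·3 = 2.31 bits/symbol.

2.31 bits/symbol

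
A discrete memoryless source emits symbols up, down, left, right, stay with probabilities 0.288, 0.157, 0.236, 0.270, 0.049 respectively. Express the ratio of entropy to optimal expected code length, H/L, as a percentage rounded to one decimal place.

Entropy H = −Σ p log₂ p ≈ 2.1514 bits.
Huffman merges: 49/1000+157/1000→103/500; 103/500+59/250→221/500; 27/100+36/125→279/500; 221/500+279/500→1. L = 1103/500 ≈ 2.2060.
Efficiency = H/L = 2.1514/2.2060 = 97.5%.

97.5%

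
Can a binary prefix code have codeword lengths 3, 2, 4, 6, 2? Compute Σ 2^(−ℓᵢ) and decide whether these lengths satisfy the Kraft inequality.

With common denominator 2^6 = 64: Σ 2^(−ℓᵢ) = 8/64 + 16/64 + 4/64 + 1/64 + 16/64 = 45/64 = 0.703125.
Kraft's inequality requires Σ ≤ 1; here Σ = 0.703125 ≤ 1, so such a prefix code exists.

0.703125; yes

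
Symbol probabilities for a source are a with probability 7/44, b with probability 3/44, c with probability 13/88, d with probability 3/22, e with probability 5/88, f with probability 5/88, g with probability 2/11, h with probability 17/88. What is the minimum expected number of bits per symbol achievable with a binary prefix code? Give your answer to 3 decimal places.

2.920 bits/symbol

Repeatedly combine the two least-probable nodes; the expected code length is the sum of the merged weights.
merge 5/88 + 5/88 → 5/44
merge 3/44 + 5/44 → 2/11
merge 3/22 + 13/88 → 25/88
merge 7/44 + 2/11 → 15/44
merge 2/11 + 17/88 → 3/8
merge 25/88 + 15/44 → 5/8
merge 3/8 + 5/8 → 1
L = 5/44 + 2/11 + 25/88 + 15/44 + 3/8 + 5/8 + 1 = 257/88 ≈ 2.920 bits/symbol.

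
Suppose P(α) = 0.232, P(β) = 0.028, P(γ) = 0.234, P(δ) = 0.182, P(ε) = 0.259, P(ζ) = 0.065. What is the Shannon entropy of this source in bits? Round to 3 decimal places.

H = −Σ pᵢ log₂ pᵢ.
−0.232·log₂(0.232) = 0.4890
−0.028·log₂(0.028) = 0.1444
−0.234·log₂(0.234) = 0.4903
−0.182·log₂(0.182) = 0.4474
−0.259·log₂(0.259) = 0.5048
−0.065·log₂(0.065) = 0.2563
Sum ≈ 2.3322 → 2.332 bits.

2.332 bits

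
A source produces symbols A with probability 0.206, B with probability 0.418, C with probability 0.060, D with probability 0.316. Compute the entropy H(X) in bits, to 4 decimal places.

1.7643 bits

H = −Σ pᵢ log₂ pᵢ.
−0.206·log₂(0.206) = 0.4695
−0.418·log₂(0.418) = 0.5260
−0.060·log₂(0.060) = 0.2435
−0.316·log₂(0.316) = 0.5252
Sum ≈ 1.7643 → 1.7643 bits.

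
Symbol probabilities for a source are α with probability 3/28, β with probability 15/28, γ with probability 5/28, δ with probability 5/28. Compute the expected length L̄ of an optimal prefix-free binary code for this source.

1.75 bits/symbol

Repeatedly combine the two least-probable nodes; the expected code length is the sum of the merged weights.
merge 3/28 + 5/28 → 2/7
merge 5/28 + 2/7 → 13/28
merge 13/28 + 15/28 → 1
L = 2/7 + 13/28 + 1 = 7/4 = 1.75 bits/symbol.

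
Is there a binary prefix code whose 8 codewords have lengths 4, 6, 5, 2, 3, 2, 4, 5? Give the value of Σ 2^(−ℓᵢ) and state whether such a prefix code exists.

0.828125; yes

With common denominator 2^6 = 64: Σ 2^(−ℓᵢ) = 4/64 + 1/64 + 2/64 + 16/64 + 8/64 + 16/64 + 4/64 + 2/64 = 53/64 = 0.828125.
Kraft's inequality requires Σ ≤ 1; here Σ = 0.828125 ≤ 1, so such a prefix code exists.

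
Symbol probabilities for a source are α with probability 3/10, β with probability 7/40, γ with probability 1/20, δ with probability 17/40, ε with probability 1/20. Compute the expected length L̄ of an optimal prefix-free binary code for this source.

Repeatedly combine the two least-probable nodes; the expected code length is the sum of the merged weights.
merge 1/20 + 1/20 → 1/10
merge 1/10 + 7/40 → 11/40
merge 11/40 + 3/10 → 23/40
merge 17/40 + 23/40 → 1
L = 1/10 + 11/40 + 23/40 + 1 = 39/20 = 1.95 bits/symbol.

1.95 bits/symbol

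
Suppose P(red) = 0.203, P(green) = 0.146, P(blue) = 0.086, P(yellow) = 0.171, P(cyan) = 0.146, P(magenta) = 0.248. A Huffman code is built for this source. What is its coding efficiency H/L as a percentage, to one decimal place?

98.7%

Entropy H = −Σ p log₂ p ≈ 2.5165 bits.
Huffman merges: 43/500+73/500→29/125; 73/500+171/1000→317/1000; 203/1000+29/125→87/200; 31/125+317/1000→113/200; 87/200+113/200→1. L = 2549/1000 ≈ 2.5490.
Efficiency = H/L = 2.5165/2.5490 = 98.7%.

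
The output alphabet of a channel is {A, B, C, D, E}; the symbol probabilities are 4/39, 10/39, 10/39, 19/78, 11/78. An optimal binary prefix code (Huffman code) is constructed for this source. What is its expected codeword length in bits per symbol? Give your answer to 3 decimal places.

2.244 bits/symbol

Repeatedly combine the two least-probable nodes; the expected code length is the sum of the merged weights.
merge 4/39 + 11/78 → 19/78
merge 19/78 + 19/78 → 19/39
merge 10/39 + 10/39 → 20/39
merge 19/39 + 20/39 → 1
L = 19/78 + 19/39 + 20/39 + 1 = 175/78 ≈ 2.244 bits/symbol.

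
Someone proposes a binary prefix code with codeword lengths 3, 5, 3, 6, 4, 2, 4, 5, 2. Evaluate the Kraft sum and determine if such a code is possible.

With common denominator 2^6 = 64: Σ 2^(−ℓᵢ) = 8/64 + 2/64 + 8/64 + 1/64 + 4/64 + 16/64 + 4/64 + 2/64 + 16/64 = 61/64 = 0.953125.
Kraft's inequality requires Σ ≤ 1; here Σ = 0.953125 ≤ 1, so such a prefix code exists.

0.953125; yes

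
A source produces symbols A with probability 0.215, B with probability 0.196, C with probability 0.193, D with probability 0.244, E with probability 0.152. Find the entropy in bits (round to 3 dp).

H = −Σ pᵢ log₂ pᵢ.
−0.215·log₂(0.215) = 0.4768
−0.196·log₂(0.196) = 0.4608
−0.193·log₂(0.193) = 0.4581
−0.244·log₂(0.244) = 0.4966
−0.152·log₂(0.152) = 0.4131
Sum ≈ 2.3053 → 2.305 bits.

2.305 bits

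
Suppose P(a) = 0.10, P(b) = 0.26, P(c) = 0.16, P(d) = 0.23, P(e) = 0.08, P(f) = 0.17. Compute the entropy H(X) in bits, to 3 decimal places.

H = −Σ pᵢ log₂ pᵢ.
−0.10·log₂(0.10) = 0.3322
−0.26·log₂(0.26) = 0.5053
−0.16·log₂(0.16) = 0.4230
−0.23·log₂(0.23) = 0.4877
−0.08·log₂(0.08) = 0.2915
−0.17·log₂(0.17) = 0.4346
Sum ≈ 2.4743 → 2.474 bits.

2.474 bits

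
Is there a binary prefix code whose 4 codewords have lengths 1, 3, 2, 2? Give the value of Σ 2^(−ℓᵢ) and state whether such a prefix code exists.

1.125; no

With common denominator 2^3 = 8: Σ 2^(−ℓᵢ) = 4/8 + 1/8 + 2/8 + 2/8 = 9/8 = 1.125.
Kraft's inequality requires Σ ≤ 1; here Σ = 1.125 > 1, so no such prefix code exists.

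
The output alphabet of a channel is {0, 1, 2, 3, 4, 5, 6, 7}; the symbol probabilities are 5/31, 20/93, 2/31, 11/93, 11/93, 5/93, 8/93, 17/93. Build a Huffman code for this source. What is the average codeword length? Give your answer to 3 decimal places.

Repeatedly combine the two least-probable nodes; the expected code length is the sum of the merged weights.
merge 5/93 + 2/31 → 11/93
merge 8/93 + 11/93 → 19/93
merge 11/93 + 11/93 → 22/93
merge 5/31 + 17/93 → 32/93
merge 19/93 + 20/93 → 13/31
merge 22/93 + 32/93 → 18/31
merge 13/31 + 18/31 → 1
L = 11/93 + 19/93 + 22/93 + 32/93 + 13/31 + 18/31 + 1 = 90/31 ≈ 2.903 bits/symbol.

2.903 bits/symbol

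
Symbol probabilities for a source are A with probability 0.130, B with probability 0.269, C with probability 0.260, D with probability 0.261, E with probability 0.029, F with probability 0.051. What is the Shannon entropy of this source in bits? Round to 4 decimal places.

2.2704 bits

H = −Σ pᵢ log₂ pᵢ.
−0.130·log₂(0.130) = 0.3826
−0.269·log₂(0.269) = 0.5096
−0.260·log₂(0.260) = 0.5053
−0.261·log₂(0.261) = 0.5058
−0.029·log₂(0.029) = 0.1481
−0.051·log₂(0.051) = 0.2190
Sum ≈ 2.2704 → 2.2704 bits.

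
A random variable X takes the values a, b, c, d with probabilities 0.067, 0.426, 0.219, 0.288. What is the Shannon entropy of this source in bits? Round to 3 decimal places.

1.783 bits

H = −Σ pᵢ log₂ pᵢ.
−0.067·log₂(0.067) = 0.2613
−0.426·log₂(0.426) = 0.5244
−0.219·log₂(0.219) = 0.4798
−0.288·log₂(0.288) = 0.5172
Sum ≈ 1.7828 → 1.783 bits.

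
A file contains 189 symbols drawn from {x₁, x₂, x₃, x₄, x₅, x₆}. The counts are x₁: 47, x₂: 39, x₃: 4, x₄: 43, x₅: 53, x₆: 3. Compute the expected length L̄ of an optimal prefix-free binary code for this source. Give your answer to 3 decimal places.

2.280 bits/symbol

Probabilities are the counts divided by 189.
Repeatedly combine the two least-probable nodes; the expected code length is the sum of the merged weights.
merge 1/63 + 4/189 → 1/27
merge 1/27 + 13/63 → 46/189
merge 43/189 + 46/189 → 89/189
merge 47/189 + 53/189 → 100/189
merge 89/189 + 100/189 → 1
L = 1/27 + 46/189 + 89/189 + 100/189 + 1 = 431/189 ≈ 2.280 bits/symbol.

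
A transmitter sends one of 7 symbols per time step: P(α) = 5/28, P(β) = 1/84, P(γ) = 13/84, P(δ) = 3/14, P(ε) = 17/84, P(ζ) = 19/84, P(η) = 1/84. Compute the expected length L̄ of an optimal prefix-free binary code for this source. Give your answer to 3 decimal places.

2.560 bits/symbol

Repeatedly combine the two least-probable nodes; the expected code length is the sum of the merged weights.
merge 1/84 + 1/84 → 1/42
merge 1/42 + 13/84 → 5/28
merge 5/28 + 5/28 → 5/14
merge 17/84 + 3/14 → 5/12
merge 19/84 + 5/14 → 7/12
merge 5/12 + 7/12 → 1
L = 1/42 + 5/28 + 5/14 + 5/12 + 7/12 + 1 = 215/84 ≈ 2.560 bits/symbol.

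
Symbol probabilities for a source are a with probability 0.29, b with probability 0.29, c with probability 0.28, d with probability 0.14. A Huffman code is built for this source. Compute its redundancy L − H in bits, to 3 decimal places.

0.053 bits

Entropy H = −Σ p log₂ p ≈ 1.9471 bits.
Huffman merges: 7/50+7/25→21/50; 29/100+29/100→29/50; 21/50+29/50→1. L = 2 ≈ 2.0000.
L − H = 2.0000 − 1.9471 = 0.053 bits.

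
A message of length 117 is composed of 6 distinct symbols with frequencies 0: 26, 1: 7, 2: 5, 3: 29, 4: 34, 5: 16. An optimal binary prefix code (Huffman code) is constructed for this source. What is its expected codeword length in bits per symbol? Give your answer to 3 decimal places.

Probabilities are the counts divided by 117.
Repeatedly combine the two least-probable nodes; the expected code length is the sum of the merged weights.
merge 5/117 + 7/117 → 4/39
merge 4/39 + 16/117 → 28/117
merge 2/9 + 28/117 → 6/13
merge 29/117 + 34/117 → 7/13
merge 6/13 + 7/13 → 1
L = 4/39 + 28/117 + 6/13 + 7/13 + 1 = 274/117 ≈ 2.342 bits/symbol.

2.342 bits/symbol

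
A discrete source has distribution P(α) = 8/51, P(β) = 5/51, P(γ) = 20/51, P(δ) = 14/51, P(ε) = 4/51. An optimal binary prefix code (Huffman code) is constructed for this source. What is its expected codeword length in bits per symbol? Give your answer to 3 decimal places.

2.118 bits/symbol

Repeatedly combine the two least-probable nodes; the expected code length is the sum of the merged weights.
merge 4/51 + 5/51 → 3/17
merge 8/51 + 3/17 → 1/3
merge 14/51 + 1/3 → 31/51
merge 20/51 + 31/51 → 1
L = 3/17 + 1/3 + 31/51 + 1 = 36/17 ≈ 2.118 bits/symbol.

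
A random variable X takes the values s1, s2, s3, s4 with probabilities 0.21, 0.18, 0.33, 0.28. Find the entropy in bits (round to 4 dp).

H = −Σ pᵢ log₂ pᵢ.
−0.21·log₂(0.21) = 0.4728
−0.18·log₂(0.18) = 0.4453
−0.33·log₂(0.33) = 0.5278
−0.28·log₂(0.28) = 0.5142
Sum ≈ 1.9602 → 1.9602 bits.

1.9602 bits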